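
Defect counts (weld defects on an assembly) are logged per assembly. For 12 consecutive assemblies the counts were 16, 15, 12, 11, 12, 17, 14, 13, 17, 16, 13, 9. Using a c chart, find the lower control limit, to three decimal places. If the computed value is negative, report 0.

2.626

c̄ = (16 + 15 + 12 + 11 + 12 + 17 + 14 + 13 + 17 + 16 + 13 + 9) / 12 = 165 / 12 = 13.7500
LCL = c̄ − 3√c̄ = 13.7500 − 3 × 3.7081 = 2.6257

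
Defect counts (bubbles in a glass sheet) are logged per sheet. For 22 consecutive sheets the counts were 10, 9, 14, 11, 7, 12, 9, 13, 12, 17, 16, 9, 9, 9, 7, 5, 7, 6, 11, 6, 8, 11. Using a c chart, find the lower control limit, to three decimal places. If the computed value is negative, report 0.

0.465

c̄ = (10 + 9 + 14 + 11 + 7 + 12 + 9 + 13 + 12 + 17 + 16 + 9 + 9 + 9 + 7 + 5 + 7 + 6 + 11 + 6 + 8 + 11) / 22 = 218 / 22 = 9.9091
LCL = c̄ − 3√c̄ = 9.9091 − 3 × 3.1479 = 0.4655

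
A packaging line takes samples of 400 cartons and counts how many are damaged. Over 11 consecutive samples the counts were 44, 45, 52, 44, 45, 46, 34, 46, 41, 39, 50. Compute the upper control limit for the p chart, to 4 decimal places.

0.1575

p̄ = Σdᵢ / (k·n) = 486 / (11 × 400) = 0.11045
UCL = p̄ + 3·√(p̄(1−p̄)/n) = 0.11045 + 3 × √(0.11045×0.88955/400) = 0.11045 + 3 × 0.01567 = 0.15747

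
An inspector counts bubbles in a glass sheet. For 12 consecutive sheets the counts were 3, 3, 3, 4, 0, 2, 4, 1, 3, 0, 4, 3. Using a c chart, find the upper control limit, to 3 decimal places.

7.243

c̄ = (3 + 3 + 3 + 4 + 0 + 2 + 4 + 1 + 3 + 0 + 4 + 3) / 12 = 30 / 12 = 2.5000
UCL = c̄ + 3√c̄ = 2.5000 + 3 × √2.5000 = 2.5000 + 3 × 1.5811 = 7.2434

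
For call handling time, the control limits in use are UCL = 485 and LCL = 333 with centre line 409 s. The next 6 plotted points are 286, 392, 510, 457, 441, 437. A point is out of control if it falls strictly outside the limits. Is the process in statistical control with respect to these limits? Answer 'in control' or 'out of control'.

Compare each point to [333, 485]: sample 1 = 286 < LCL; sample 3 = 510 > UCL.

out of control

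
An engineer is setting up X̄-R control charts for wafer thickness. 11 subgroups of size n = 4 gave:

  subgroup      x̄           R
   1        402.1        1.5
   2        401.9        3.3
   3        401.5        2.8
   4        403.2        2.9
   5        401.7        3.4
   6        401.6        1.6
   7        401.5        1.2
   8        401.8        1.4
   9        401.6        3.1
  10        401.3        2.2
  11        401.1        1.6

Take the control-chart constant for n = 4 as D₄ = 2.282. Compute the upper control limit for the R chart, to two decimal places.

5.19

R̄ = (1.5 + 3.3 + 2.8 + 2.9 + 3.4 + 1.6 + 1.2 + 1.4 + 3.1 + 2.2 + 1.6) / 11 = 25.0000 / 11 = 2.2727
UCL_R = D₄·R̄ = 2.282 × 2.2727 = 5.1864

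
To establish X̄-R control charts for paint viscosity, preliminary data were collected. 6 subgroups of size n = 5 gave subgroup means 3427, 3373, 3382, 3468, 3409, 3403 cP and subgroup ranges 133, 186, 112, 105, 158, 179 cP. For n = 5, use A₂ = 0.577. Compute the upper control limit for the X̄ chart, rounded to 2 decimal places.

3494.29

X̄̄ = (3427 + 3373 + 3382 + 3468 + 3409 + 3403) / 6 = 20462.0000 / 6 = 3410.3333
R̄ = (133 + 186 + 112 + 105 + 158 + 179) / 6 = 873.0000 / 6 = 145.5000
UCL = X̄̄ + A₂·R̄ = 3410.3333 + 0.577 × 145.5000 = 3494.2868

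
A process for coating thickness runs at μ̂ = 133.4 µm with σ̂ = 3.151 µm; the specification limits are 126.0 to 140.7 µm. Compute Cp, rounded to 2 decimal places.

0.78

Cp = (USL − LSL) / (6σ̂) = (140.7 − 126.0) / (6 × 3.151) = 14.7000 / 18.9060 = 0.7775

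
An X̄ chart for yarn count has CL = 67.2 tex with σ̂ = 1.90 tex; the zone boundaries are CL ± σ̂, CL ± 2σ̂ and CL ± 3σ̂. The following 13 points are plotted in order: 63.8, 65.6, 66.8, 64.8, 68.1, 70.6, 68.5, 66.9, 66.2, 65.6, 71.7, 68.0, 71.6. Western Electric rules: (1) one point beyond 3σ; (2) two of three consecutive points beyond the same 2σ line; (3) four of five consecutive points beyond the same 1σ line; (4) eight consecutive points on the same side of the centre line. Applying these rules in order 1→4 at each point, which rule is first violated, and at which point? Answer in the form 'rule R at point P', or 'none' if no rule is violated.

Zone of each point (C = within 1σ̂, B = 1σ̂–2σ̂, A = 2σ̂–3σ̂, * = beyond 3σ̂; sign = side of CL): 1:-B, 2:-C, 3:-C, 4:-B, 5:+C, 6:+B, 7:+C, 8:-C, 9:-C, 10:-C, 11:+A, 12:+C, 13:+A
Rule 2 (two of three consecutive points beyond the same 2σ limit) is satisfied at point 13.

rule 2 at point 13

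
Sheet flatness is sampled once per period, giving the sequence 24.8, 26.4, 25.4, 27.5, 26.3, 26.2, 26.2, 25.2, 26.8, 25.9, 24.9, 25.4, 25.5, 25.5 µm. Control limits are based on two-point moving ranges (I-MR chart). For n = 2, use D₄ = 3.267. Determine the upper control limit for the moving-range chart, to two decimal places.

Moving ranges: 1.6, 1.0, 2.1, 1.2, 0.1, 0.0, 1.0, 1.6, 0.9, 1.0, 0.5, 0.1, 0.0; M̄R̄ = 11.1000 / 13 = 0.8538
UCL_MR = D₄·M̄R̄ = 3.267 × 0.8538 = 2.7895

2.79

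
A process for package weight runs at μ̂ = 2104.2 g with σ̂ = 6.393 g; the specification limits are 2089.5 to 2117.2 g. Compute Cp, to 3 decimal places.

0.722

Cp = (USL − LSL) / (6σ̂) = (2117.2 − 2089.5) / (6 × 6.393) = 27.7000 / 38.3580 = 0.7221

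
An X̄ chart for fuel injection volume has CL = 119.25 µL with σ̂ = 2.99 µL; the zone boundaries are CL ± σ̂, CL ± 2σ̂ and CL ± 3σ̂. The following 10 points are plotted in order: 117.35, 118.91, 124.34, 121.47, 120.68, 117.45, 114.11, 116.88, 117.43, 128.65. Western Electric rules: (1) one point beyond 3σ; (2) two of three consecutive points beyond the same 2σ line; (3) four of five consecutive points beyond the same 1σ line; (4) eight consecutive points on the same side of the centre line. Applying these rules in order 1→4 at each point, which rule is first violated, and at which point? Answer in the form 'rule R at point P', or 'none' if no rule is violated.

Zone of each point (C = within 1σ̂, B = 1σ̂–2σ̂, A = 2σ̂–3σ̂, * = beyond 3σ̂; sign = side of CL): 1:-C, 2:-C, 3:+B, 4:+C, 5:+C, 6:-C, 7:-B, 8:-C, 9:-C, 10:+*
Rule 1 (one point beyond the 3σ limits) is satisfied at point 10.

rule 1 at point 10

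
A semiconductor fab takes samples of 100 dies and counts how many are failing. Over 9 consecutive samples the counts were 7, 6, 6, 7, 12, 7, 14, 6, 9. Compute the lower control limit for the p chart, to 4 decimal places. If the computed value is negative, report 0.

p̄ = Σdᵢ / (k·n) = 74 / (9 × 100) = 0.08222
LCL = p̄ − 3·√(p̄(1−p̄)/n) = 0.08222 − 3 × 0.02747 = -0.00019 → 0 (negative, so LCL = 0)

0.0000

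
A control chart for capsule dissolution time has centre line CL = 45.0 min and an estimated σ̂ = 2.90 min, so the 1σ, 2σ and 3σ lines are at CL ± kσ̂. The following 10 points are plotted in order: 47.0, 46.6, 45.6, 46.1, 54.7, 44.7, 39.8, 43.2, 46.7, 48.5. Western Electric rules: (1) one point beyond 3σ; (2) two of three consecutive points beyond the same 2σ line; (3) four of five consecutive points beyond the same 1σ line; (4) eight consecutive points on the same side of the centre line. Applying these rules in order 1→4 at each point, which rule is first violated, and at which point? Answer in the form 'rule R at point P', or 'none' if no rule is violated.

rule 1 at point 5

Zone of each point (C = within 1σ̂, B = 1σ̂–2σ̂, A = 2σ̂–3σ̂, * = beyond 3σ̂; sign = side of CL): 1:+C, 2:+C, 3:+C, 4:+C, 5:+*, 6:-C, 7:-B, 8:-C, 9:+C, 10:+B
Rule 1 (one point beyond the 3σ limits) is satisfied at point 5.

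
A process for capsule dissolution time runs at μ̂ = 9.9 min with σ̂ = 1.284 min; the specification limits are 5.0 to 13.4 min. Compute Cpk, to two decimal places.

Cpu = (USL − μ̂) / (3σ̂) = (13.4 − 9.9) / (3 × 1.284) = 0.9086; Cpl = (μ̂ − LSL) / (3σ̂) = (9.9 − 5.0) / (3 × 1.284) = 1.2721; Cpk = min(Cpu, Cpl) = 0.9086

0.91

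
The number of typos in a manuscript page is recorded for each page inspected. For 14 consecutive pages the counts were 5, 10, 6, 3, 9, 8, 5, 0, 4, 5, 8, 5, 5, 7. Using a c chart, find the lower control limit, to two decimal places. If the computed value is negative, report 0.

0.00

c̄ = (5 + 10 + 6 + 3 + 9 + 8 + 5 + 0 + 4 + 5 + 8 + 5 + 5 + 7) / 14 = 80 / 14 = 5.7143
LCL = c̄ − 3√c̄ = 5.7143 − 3 × 2.3905 = -1.4571 → 0 (cannot be negative)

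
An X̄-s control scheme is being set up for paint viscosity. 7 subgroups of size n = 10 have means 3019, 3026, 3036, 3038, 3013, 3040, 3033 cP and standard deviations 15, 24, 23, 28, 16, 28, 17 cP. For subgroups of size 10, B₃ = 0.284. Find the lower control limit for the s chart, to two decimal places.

s̄ = (15 + 24 + 23 + 28 + 16 + 28 + 17) / 7 = 21.5714
LCL_s = B₃·s̄ = 0.284 × 21.5714 = 6.1263

6.13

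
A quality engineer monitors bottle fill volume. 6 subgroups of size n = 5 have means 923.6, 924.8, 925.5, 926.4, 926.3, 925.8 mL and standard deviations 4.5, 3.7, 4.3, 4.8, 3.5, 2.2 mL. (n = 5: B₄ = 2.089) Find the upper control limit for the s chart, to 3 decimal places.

8.008

s̄ = (4.5 + 3.7 + 4.3 + 4.8 + 3.5 + 2.2) / 6 = 3.8333
UCL_s = B₄·s̄ = 2.089 × 3.8333 = 8.0078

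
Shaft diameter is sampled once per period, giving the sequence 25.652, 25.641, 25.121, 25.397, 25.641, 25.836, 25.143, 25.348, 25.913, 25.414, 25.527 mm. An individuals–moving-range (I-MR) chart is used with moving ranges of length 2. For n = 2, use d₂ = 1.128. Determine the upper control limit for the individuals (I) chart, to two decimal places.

X̄ = (25.652 + 25.641 + 25.121 + 25.397 + 25.641 + 25.836 + 25.143 + 25.348 + 25.913 + 25.414 + 25.527) / 11 = 25.5121
Moving ranges: 0.011, 0.520, 0.276, 0.244, 0.195, 0.693, 0.205, 0.565, 0.499, 0.113; M̄R̄ = 3.3210 / 10 = 0.3321
UCL = X̄ + 3·M̄R̄/d₂ = 25.5121 + 3 × 0.3321 / 1.128 = 26.3953

26.40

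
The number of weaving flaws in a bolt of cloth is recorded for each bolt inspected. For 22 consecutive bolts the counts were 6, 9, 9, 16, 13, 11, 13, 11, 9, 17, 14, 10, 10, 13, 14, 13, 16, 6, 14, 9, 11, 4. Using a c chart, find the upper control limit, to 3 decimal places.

c̄ = (6 + 9 + 9 + 16 + 13 + 11 + 13 + 11 + 9 + 17 + 14 + 10 + 10 + 13 + 14 + 13 + 16 + 6 + 14 + 9 + 11 + 4) / 22 = 248 / 22 = 11.2727
UCL = c̄ + 3√c̄ = 11.2727 + 3 × √11.2727 = 11.2727 + 3 × 3.3575 = 21.3452

21.345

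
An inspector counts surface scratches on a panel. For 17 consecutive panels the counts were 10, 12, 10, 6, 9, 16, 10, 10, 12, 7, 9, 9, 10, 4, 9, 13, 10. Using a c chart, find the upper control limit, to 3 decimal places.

c̄ = (10 + 12 + 10 + 6 + 9 + 16 + 10 + 10 + 12 + 7 + 9 + 9 + 10 + 4 + 9 + 13 + 10) / 17 = 166 / 17 = 9.7647
UCL = c̄ + 3√c̄ = 9.7647 + 3 × √9.7647 = 9.7647 + 3 × 3.1249 = 19.1393

19.139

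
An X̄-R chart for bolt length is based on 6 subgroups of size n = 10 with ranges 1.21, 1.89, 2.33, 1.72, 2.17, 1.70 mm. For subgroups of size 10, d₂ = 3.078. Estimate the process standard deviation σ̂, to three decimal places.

R̄ = (1.21 + 1.89 + 2.33 + 1.72 + 2.17 + 1.70) / 6 = 1.8367
σ̂ = R̄ / d₂ = 1.8367 / 3.078 = 0.5967

0.597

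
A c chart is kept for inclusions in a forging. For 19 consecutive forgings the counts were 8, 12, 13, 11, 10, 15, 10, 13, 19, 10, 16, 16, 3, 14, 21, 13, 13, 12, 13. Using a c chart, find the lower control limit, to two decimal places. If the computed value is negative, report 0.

c̄ = (8 + 12 + 13 + 11 + 10 + 15 + 10 + 13 + 19 + 10 + 16 + 16 + 3 + 14 + 21 + 13 + 13 + 12 + 13) / 19 = 242 / 19 = 12.7368
LCL = c̄ − 3√c̄ = 12.7368 − 3 × 3.5689 = 2.0302

2.03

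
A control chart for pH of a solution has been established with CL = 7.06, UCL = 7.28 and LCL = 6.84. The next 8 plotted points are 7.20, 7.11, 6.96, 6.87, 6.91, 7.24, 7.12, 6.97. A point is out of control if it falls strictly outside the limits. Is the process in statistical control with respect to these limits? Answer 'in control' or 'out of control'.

All 8 points lie within [6.84, 7.28].

in control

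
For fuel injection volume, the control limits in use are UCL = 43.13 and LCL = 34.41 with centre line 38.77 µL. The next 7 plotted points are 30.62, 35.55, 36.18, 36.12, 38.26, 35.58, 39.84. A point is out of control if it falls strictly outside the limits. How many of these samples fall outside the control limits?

1

Compare each point to [34.41, 43.13]: sample 1 = 30.62 < LCL.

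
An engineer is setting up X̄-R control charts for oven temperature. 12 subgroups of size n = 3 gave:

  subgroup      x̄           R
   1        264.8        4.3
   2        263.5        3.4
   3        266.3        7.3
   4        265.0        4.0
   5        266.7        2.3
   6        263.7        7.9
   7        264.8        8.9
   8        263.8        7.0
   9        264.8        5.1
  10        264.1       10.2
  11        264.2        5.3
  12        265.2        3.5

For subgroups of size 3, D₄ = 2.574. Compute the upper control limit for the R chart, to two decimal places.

14.84

R̄ = (4.3 + 3.4 + 7.3 + 4.0 + 2.3 + 7.9 + 8.9 + 7.0 + 5.1 + 10.2 + 5.3 + 3.5) / 12 = 69.2000 / 12 = 5.7667
UCL_R = D₄·R̄ = 2.574 × 5.7667 = 14.8434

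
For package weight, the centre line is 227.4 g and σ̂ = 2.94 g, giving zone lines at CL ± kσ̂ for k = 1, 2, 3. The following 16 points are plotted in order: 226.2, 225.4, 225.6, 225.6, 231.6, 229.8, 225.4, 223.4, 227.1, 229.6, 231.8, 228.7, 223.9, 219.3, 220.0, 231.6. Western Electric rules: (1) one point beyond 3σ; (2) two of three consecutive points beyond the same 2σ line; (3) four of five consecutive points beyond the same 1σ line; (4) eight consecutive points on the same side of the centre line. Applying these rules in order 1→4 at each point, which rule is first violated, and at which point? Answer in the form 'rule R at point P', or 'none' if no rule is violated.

Zone of each point (C = within 1σ̂, B = 1σ̂–2σ̂, A = 2σ̂–3σ̂, * = beyond 3σ̂; sign = side of CL): 1:-C, 2:-C, 3:-C, 4:-C, 5:+B, 6:+C, 7:-C, 8:-B, 9:-C, 10:+C, 11:+B, 12:+C, 13:-B, 14:-A, 15:-A, 16:+B
Rule 2 (two of three consecutive points beyond the same 2σ limit) is satisfied at point 15.

rule 2 at point 15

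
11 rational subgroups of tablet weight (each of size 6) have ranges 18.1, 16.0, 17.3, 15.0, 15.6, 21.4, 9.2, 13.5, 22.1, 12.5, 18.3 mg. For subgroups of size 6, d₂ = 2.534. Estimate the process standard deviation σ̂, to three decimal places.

R̄ = (18.1 + 16.0 + 17.3 + 15.0 + 15.6 + 21.4 + 9.2 + 13.5 + 22.1 + 12.5 + 18.3) / 11 = 16.2727
σ̂ = R̄ / d₂ = 16.2727 / 2.534 = 6.4218

6.422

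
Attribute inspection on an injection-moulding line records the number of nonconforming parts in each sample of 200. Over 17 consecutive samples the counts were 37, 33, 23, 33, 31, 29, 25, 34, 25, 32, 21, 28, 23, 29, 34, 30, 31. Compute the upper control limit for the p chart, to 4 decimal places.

p̄ = Σdᵢ / (k·n) = 498 / (17 × 200) = 0.14647
UCL = p̄ + 3·√(p̄(1−p̄)/n) = 0.14647 + 3 × √(0.14647×0.85353/200) = 0.14647 + 3 × 0.02500 = 0.22148

0.2215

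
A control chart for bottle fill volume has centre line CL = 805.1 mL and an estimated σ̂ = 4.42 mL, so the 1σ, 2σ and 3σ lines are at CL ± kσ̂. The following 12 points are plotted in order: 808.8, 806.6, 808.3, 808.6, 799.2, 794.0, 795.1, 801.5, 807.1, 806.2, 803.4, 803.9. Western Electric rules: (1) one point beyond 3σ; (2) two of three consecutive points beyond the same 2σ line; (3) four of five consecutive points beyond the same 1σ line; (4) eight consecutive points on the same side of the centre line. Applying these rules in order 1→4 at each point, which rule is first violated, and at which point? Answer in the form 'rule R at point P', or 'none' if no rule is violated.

rule 2 at point 7

Zone of each point (C = within 1σ̂, B = 1σ̂–2σ̂, A = 2σ̂–3σ̂, * = beyond 3σ̂; sign = side of CL): 1:+C, 2:+C, 3:+C, 4:+C, 5:-B, 6:-A, 7:-A, 8:-C, 9:+C, 10:+C, 11:-C, 12:-C
Rule 2 (two of three consecutive points beyond the same 2σ limit) is satisfied at point 7.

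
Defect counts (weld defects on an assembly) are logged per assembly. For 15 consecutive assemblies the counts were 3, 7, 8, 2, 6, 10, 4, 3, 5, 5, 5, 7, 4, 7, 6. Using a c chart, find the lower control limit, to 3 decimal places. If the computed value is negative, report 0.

0.000

c̄ = (3 + 7 + 8 + 2 + 6 + 10 + 4 + 3 + 5 + 5 + 5 + 7 + 4 + 7 + 6) / 15 = 82 / 15 = 5.4667
LCL = c̄ − 3√c̄ = 5.4667 − 3 × 2.3381 = -1.5476 → 0 (cannot be negative)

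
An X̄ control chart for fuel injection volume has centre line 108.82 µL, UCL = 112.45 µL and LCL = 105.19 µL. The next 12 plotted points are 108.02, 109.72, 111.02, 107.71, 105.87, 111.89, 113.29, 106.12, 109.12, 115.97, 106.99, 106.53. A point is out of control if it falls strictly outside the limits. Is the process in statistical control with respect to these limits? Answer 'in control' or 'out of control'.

Compare each point to [105.19, 112.45]: sample 7 = 113.29 > UCL; sample 10 = 115.97 > UCL.

out of control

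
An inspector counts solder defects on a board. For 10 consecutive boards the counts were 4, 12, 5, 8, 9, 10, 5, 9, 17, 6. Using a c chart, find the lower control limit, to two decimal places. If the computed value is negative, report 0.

c̄ = (4 + 12 + 5 + 8 + 9 + 10 + 5 + 9 + 17 + 6) / 10 = 85 / 10 = 8.5000
LCL = c̄ − 3√c̄ = 8.5000 − 3 × 2.9155 = -0.2464 → 0 (cannot be negative)

0.00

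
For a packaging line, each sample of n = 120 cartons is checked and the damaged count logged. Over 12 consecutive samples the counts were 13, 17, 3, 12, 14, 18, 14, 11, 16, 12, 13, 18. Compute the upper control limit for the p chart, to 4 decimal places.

p̄ = Σdᵢ / (k·n) = 161 / (12 × 120) = 0.11181
UCL = p̄ + 3·√(p̄(1−p̄)/n) = 0.11181 + 3 × √(0.11181×0.88819/120) = 0.11181 + 3 × 0.02877 = 0.19811

0.1981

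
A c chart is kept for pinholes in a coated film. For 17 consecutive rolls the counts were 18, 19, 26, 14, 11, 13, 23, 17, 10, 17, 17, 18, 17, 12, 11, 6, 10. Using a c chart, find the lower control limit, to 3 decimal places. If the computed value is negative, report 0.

3.526

c̄ = (18 + 19 + 26 + 14 + 11 + 13 + 23 + 17 + 10 + 17 + 17 + 18 + 17 + 12 + 11 + 6 + 10) / 17 = 259 / 17 = 15.2353
LCL = c̄ − 3√c̄ = 15.2353 − 3 × 3.9032 = 3.5256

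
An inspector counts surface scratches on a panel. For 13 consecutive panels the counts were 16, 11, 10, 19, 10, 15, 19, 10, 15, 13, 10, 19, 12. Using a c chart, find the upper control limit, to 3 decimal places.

24.901

c̄ = (16 + 11 + 10 + 19 + 10 + 15 + 19 + 10 + 15 + 13 + 10 + 19 + 12) / 13 = 179 / 13 = 13.7692
UCL = c̄ + 3√c̄ = 13.7692 + 3 × √13.7692 = 13.7692 + 3 × 3.7107 = 24.9013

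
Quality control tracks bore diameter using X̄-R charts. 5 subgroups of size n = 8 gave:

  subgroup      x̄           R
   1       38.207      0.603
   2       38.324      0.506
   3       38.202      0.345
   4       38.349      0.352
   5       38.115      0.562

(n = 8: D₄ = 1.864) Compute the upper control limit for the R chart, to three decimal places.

0.883

R̄ = (0.603 + 0.506 + 0.345 + 0.352 + 0.562) / 5 = 2.3680 / 5 = 0.4736
UCL_R = D₄·R̄ = 1.864 × 0.4736 = 0.8828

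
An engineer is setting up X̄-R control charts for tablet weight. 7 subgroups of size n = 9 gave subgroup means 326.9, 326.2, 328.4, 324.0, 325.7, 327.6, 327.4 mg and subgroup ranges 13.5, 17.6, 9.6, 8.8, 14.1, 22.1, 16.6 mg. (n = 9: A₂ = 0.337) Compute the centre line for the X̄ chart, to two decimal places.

326.60

X̄̄ = (326.9 + 326.2 + 328.4 + 324.0 + 325.7 + 327.6 + 327.4) / 7 = 2286.2000 / 7 = 326.6000
CL = X̄̄ = 326.6000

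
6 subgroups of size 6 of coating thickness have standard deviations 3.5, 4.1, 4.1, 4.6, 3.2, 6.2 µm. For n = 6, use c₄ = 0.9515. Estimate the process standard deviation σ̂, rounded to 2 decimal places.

s̄ = (3.5 + 4.1 + 4.1 + 4.6 + 3.2 + 6.2) / 6 = 4.2833
σ̂ = s̄ / c₄ = 4.2833 / 0.9515 = 4.5017

4.50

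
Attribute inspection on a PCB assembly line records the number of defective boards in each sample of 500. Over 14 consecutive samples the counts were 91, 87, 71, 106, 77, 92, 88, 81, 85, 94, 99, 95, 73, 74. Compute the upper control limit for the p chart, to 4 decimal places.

0.2241

p̄ = Σdᵢ / (k·n) = 1213 / (14 × 500) = 0.17329
UCL = p̄ + 3·√(p̄(1−p̄)/n) = 0.17329 + 3 × √(0.17329×0.82671/500) = 0.17329 + 3 × 0.01693 = 0.22407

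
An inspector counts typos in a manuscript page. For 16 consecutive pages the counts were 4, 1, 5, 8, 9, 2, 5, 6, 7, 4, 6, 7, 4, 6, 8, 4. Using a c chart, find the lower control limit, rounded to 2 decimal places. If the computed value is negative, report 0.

c̄ = (4 + 1 + 5 + 8 + 9 + 2 + 5 + 6 + 7 + 4 + 6 + 7 + 4 + 6 + 8 + 4) / 16 = 86 / 16 = 5.3750
LCL = c̄ − 3√c̄ = 5.3750 − 3 × 2.3184 = -1.5802 → 0 (cannot be negative)

0.00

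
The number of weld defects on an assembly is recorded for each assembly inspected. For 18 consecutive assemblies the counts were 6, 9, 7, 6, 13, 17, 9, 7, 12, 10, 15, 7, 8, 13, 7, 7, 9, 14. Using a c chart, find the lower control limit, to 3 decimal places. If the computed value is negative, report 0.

0.397

c̄ = (6 + 9 + 7 + 6 + 13 + 17 + 9 + 7 + 12 + 10 + 15 + 7 + 8 + 13 + 7 + 7 + 9 + 14) / 18 = 176 / 18 = 9.7778
LCL = c̄ − 3√c̄ = 9.7778 − 3 × 3.1269 = 0.3969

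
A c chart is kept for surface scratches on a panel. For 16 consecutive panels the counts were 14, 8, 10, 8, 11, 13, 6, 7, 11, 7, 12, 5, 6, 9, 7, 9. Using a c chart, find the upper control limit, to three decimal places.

c̄ = (14 + 8 + 10 + 8 + 11 + 13 + 6 + 7 + 11 + 7 + 12 + 5 + 6 + 9 + 7 + 9) / 16 = 143 / 16 = 8.9375
UCL = c̄ + 3√c̄ = 8.9375 + 3 × √8.9375 = 8.9375 + 3 × 2.9896 = 17.9062

17.906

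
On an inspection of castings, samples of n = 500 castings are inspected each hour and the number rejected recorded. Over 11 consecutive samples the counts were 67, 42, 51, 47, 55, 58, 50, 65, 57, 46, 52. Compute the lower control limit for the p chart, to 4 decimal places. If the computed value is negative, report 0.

p̄ = Σdᵢ / (k·n) = 590 / (11 × 500) = 0.10727
LCL = p̄ − 3·√(p̄(1−p̄)/n) = 0.10727 − 3 × 0.01384 = 0.06575

0.0658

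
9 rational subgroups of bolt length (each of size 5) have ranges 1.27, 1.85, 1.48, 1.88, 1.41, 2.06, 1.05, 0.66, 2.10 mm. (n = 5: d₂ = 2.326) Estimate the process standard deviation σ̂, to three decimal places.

R̄ = (1.27 + 1.85 + 1.48 + 1.88 + 1.41 + 2.06 + 1.05 + 0.66 + 2.10) / 9 = 1.5289
σ̂ = R̄ / d₂ = 1.5289 / 2.326 = 0.6573

0.657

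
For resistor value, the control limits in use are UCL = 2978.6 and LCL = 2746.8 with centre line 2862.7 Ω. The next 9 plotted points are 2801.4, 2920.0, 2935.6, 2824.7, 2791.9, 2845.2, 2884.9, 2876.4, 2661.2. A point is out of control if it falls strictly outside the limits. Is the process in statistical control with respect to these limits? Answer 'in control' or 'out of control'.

out of control

Compare each point to [2746.8, 2978.6]: sample 9 = 2661.2 < LCL.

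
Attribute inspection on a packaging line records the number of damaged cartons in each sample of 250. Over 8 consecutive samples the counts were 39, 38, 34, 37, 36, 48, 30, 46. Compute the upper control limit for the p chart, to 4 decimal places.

0.2225

p̄ = Σdᵢ / (k·n) = 308 / (8 × 250) = 0.15400
UCL = p̄ + 3·√(p̄(1−p̄)/n) = 0.15400 + 3 × √(0.15400×0.84600/250) = 0.15400 + 3 × 0.02283 = 0.22249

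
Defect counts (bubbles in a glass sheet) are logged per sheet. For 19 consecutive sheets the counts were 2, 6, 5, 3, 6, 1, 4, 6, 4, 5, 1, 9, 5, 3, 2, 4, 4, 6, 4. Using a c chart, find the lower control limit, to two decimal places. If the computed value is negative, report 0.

c̄ = (2 + 6 + 5 + 3 + 6 + 1 + 4 + 6 + 4 + 5 + 1 + 9 + 5 + 3 + 2 + 4 + 4 + 6 + 4) / 19 = 80 / 19 = 4.2105
LCL = c̄ − 3√c̄ = 4.2105 − 3 × 2.0520 = -1.9453 → 0 (cannot be negative)

0.00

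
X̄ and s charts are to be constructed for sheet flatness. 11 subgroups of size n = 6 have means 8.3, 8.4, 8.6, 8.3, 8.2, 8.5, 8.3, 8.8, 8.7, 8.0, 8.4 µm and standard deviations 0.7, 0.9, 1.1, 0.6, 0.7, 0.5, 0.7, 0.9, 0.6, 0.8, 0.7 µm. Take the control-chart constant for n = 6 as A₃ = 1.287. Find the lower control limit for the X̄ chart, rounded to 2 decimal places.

X̄̄ = (8.3 + 8.4 + 8.6 + 8.3 + 8.2 + 8.5 + 8.3 + 8.8 + 8.7 + 8.0 + 8.4) / 11 = 8.4091
s̄ = (0.7 + 0.9 + 1.1 + 0.6 + 0.7 + 0.5 + 0.7 + 0.9 + 0.6 + 0.8 + 0.7) / 11 = 0.7455
LCL = X̄̄ − A₃·s̄ = 8.4091 − 1.287 × 0.7455 = 7.4497

7.45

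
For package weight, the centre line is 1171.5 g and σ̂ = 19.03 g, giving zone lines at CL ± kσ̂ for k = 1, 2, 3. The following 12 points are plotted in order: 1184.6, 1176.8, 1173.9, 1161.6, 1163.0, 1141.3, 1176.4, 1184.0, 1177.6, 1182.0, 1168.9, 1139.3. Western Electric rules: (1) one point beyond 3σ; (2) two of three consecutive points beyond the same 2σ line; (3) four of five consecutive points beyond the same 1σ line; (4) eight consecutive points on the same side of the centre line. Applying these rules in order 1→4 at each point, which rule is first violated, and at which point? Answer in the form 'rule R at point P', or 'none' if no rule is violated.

Zone of each point (C = within 1σ̂, B = 1σ̂–2σ̂, A = 2σ̂–3σ̂, * = beyond 3σ̂; sign = side of CL): 1:+C, 2:+C, 3:+C, 4:-C, 5:-C, 6:-B, 7:+C, 8:+C, 9:+C, 10:+C, 11:-C, 12:-B
No rule fires across all 12 points.

none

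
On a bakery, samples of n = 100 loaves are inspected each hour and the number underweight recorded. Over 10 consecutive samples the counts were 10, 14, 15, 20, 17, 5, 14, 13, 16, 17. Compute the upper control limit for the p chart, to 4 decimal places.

0.2454

p̄ = Σdᵢ / (k·n) = 141 / (10 × 100) = 0.14100
UCL = p̄ + 3·√(p̄(1−p̄)/n) = 0.14100 + 3 × √(0.14100×0.85900/100) = 0.14100 + 3 × 0.03480 = 0.24541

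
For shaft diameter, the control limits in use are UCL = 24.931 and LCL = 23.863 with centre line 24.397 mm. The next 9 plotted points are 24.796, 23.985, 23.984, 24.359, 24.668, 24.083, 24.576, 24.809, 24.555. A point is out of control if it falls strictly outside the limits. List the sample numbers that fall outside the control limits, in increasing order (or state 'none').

All 9 points lie within [23.863, 24.931].

none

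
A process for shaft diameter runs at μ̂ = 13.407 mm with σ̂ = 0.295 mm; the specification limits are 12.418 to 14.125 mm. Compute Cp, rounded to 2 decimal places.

0.96

Cp = (USL − LSL) / (6σ̂) = (14.125 − 12.418) / (6 × 0.295) = 1.7070 / 1.7700 = 0.9644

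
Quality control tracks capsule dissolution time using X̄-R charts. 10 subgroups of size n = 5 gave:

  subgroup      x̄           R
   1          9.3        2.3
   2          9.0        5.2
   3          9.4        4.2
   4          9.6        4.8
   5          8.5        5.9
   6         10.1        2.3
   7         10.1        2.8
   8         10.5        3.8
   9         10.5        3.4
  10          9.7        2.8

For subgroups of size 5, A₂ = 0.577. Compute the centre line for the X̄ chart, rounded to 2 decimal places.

9.67

X̄̄ = (9.3 + 9.0 + 9.4 + 9.6 + 8.5 + 10.1 + 10.1 + 10.5 + 10.5 + 9.7) / 10 = 96.7000 / 10 = 9.6700
CL = X̄̄ = 9.6700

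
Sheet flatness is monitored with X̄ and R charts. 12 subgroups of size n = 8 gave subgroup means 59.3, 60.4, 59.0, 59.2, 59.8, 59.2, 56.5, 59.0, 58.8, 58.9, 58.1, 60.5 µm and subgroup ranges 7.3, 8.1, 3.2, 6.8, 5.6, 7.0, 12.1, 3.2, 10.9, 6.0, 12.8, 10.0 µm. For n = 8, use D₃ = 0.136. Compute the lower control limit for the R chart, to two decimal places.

R̄ = (7.3 + 8.1 + 3.2 + 6.8 + 5.6 + 7.0 + 12.1 + 3.2 + 10.9 + 6.0 + 12.8 + 10.0) / 12 = 93.0000 / 12 = 7.7500
LCL_R = D₃·R̄ = 0.136 × 7.7500 = 1.0540

1.05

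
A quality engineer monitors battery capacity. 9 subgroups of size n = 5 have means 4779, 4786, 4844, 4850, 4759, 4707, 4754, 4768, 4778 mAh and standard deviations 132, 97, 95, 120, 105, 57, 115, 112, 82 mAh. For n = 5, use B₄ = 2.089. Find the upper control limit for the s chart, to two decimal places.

212.38

s̄ = (132 + 97 + 95 + 120 + 105 + 57 + 115 + 112 + 82) / 9 = 101.6667
UCL_s = B₄·s̄ = 2.089 × 101.6667 = 212.3817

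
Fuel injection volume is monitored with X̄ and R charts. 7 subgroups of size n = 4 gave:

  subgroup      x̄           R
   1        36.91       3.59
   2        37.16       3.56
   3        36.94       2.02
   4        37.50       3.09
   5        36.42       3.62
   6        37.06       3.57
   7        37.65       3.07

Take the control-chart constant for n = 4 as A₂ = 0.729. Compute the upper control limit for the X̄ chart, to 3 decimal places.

X̄̄ = (36.91 + 37.16 + 36.94 + 37.50 + 36.42 + 37.06 + 37.65) / 7 = 259.6400 / 7 = 37.0914
R̄ = (3.59 + 3.56 + 2.02 + 3.09 + 3.62 + 3.57 + 3.07) / 7 = 22.5200 / 7 = 3.2171
UCL = X̄̄ + A₂·R̄ = 37.0914 + 0.729 × 3.2171 = 39.4367

39.437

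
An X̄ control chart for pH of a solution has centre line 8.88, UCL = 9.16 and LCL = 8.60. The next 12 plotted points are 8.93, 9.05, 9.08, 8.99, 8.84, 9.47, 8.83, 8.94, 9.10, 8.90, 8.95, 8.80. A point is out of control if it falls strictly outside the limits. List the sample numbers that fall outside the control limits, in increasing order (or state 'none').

6

Compare each point to [8.60, 9.16]: sample 6 = 9.47 > UCL.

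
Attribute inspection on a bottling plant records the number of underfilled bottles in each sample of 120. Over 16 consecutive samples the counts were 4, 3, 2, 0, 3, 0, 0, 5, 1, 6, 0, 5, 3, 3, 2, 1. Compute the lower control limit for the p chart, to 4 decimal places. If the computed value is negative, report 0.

p̄ = Σdᵢ / (k·n) = 38 / (16 × 120) = 0.01979
LCL = p̄ − 3·√(p̄(1−p̄)/n) = 0.01979 − 3 × 0.01271 = -0.01835 → 0 (negative, so LCL = 0)

0.0000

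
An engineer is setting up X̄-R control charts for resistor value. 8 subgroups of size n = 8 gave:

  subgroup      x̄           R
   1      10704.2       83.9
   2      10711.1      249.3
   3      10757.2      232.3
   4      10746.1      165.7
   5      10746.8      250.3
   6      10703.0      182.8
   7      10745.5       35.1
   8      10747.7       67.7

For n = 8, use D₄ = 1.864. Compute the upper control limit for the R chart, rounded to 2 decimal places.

295.23

R̄ = (83.9 + 249.3 + 232.3 + 165.7 + 250.3 + 182.8 + 35.1 + 67.7) / 8 = 1267.1000 / 8 = 158.3875
UCL_R = D₄·R̄ = 1.864 × 158.3875 = 295.2343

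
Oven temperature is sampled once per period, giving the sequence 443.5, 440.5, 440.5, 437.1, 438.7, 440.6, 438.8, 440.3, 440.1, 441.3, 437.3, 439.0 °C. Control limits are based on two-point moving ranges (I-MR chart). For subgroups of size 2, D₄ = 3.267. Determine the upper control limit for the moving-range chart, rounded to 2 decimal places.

6.03

Moving ranges: 3.0, 0.0, 3.4, 1.6, 1.9, 1.8, 1.5, 0.2, 1.2, 4.0, 1.7; M̄R̄ = 20.3000 / 11 = 1.8455
UCL_MR = D₄·M̄R̄ = 3.267 × 1.8455 = 6.0291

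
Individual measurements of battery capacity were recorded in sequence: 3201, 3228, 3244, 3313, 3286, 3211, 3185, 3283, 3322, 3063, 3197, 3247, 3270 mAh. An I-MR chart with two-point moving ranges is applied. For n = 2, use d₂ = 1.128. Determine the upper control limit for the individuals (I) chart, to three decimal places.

X̄ = (3201 + 3228 + 3244 + 3313 + 3286 + 3211 + 3185 + 3283 + 3322 + 3063 + 3197 + 3247 + 3270) / 13 = 3234.6154
Moving ranges: 27, 16, 69, 27, 75, 26, 98, 39, 259, 134, 50, 23; M̄R̄ = 843.0000 / 12 = 70.2500
UCL = X̄ + 3·M̄R̄/d₂ = 3234.6154 + 3 × 70.2500 / 1.128 = 3421.4505

3421.450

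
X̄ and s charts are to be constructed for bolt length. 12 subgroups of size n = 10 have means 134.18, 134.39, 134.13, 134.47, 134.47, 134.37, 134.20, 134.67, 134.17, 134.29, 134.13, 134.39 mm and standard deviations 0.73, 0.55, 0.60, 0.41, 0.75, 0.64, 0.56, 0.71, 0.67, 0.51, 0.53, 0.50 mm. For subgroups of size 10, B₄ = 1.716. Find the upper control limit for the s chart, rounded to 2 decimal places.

1.02

s̄ = (0.73 + 0.55 + 0.60 + 0.41 + 0.75 + 0.64 + 0.56 + 0.71 + 0.67 + 0.51 + 0.53 + 0.50) / 12 = 0.5967
UCL_s = B₄·s̄ = 1.716 × 0.5967 = 1.0239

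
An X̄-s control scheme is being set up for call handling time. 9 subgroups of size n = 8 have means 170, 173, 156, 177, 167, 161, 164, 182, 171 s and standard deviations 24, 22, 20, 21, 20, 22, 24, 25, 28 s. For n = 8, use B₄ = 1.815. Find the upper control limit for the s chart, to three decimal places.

s̄ = (24 + 22 + 20 + 21 + 20 + 22 + 24 + 25 + 28) / 9 = 22.8889
UCL_s = B₄·s̄ = 1.815 × 22.8889 = 41.5433

41.543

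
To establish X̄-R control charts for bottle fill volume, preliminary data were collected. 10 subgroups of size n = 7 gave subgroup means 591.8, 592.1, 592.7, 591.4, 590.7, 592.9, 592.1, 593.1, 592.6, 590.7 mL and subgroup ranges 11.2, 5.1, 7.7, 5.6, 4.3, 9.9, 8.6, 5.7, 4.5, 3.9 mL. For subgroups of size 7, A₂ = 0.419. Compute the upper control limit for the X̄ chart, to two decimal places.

X̄̄ = (591.8 + 592.1 + 592.7 + 591.4 + 590.7 + 592.9 + 592.1 + 593.1 + 592.6 + 590.7) / 10 = 5920.1000 / 10 = 592.0100
R̄ = (11.2 + 5.1 + 7.7 + 5.6 + 4.3 + 9.9 + 8.6 + 5.7 + 4.5 + 3.9) / 10 = 66.5000 / 10 = 6.6500
UCL = X̄̄ + A₂·R̄ = 592.0100 + 0.419 × 6.6500 = 594.7963

594.80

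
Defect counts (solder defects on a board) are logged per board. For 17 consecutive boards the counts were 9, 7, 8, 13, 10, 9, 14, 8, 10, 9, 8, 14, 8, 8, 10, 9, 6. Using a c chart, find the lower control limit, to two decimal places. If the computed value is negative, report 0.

0.21

c̄ = (9 + 7 + 8 + 13 + 10 + 9 + 14 + 8 + 10 + 9 + 8 + 14 + 8 + 8 + 10 + 9 + 6) / 17 = 160 / 17 = 9.4118
LCL = c̄ − 3√c̄ = 9.4118 − 3 × 3.0679 = 0.2082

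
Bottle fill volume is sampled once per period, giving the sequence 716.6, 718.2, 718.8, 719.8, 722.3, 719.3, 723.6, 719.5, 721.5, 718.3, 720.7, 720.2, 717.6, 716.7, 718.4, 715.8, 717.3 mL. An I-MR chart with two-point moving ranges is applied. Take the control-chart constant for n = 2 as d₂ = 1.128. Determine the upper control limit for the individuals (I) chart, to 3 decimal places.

X̄ = (716.6 + 718.2 + 718.8 + 719.8 + 722.3 + 719.3 + 723.6 + 719.5 + 721.5 + 718.3 + 720.7 + 720.2 + 717.6 + 716.7 + 718.4 + 715.8 + 717.3) / 17 = 719.0941
Moving ranges: 1.6, 0.6, 1.0, 2.5, 3.0, 4.3, 4.1, 2.0, 3.2, 2.4, 0.5, 2.6, 0.9, 1.7, 2.6, 1.5; M̄R̄ = 34.5000 / 16 = 2.1562
UCL = X̄ + 3·M̄R̄/d₂ = 719.0941 + 3 × 2.1562 / 1.128 = 724.8288

724.829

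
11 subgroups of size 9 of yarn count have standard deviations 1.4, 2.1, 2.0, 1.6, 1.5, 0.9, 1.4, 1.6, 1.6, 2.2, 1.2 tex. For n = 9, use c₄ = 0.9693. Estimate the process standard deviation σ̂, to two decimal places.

s̄ = (1.4 + 2.1 + 2.0 + 1.6 + 1.5 + 0.9 + 1.4 + 1.6 + 1.6 + 2.2 + 1.2) / 11 = 1.5909
σ̂ = s̄ / c₄ = 1.5909 / 0.9693 = 1.6413

1.64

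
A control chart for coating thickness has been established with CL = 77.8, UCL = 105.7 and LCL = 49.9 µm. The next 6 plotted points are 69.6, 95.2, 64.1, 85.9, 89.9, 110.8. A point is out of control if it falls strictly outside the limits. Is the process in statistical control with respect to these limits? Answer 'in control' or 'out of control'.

Compare each point to [49.9, 105.7]: sample 6 = 110.8 > UCL.

out of control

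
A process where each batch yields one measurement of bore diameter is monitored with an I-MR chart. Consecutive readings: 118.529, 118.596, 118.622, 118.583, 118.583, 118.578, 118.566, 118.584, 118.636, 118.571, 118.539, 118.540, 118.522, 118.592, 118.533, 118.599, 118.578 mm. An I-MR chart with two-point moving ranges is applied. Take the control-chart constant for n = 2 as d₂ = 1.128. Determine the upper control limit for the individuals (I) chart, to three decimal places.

X̄ = (118.529 + 118.596 + 118.622 + 118.583 + 118.583 + 118.578 + 118.566 + 118.584 + 118.636 + 118.571 + 118.539 + 118.540 + 118.522 + 118.592 + 118.533 + 118.599 + 118.578) / 17 = 118.5736
Moving ranges: 0.067, 0.026, 0.039, 0.000, 0.005, 0.012, 0.018, 0.052, 0.065, 0.032, 0.001, 0.018, 0.070, 0.059, 0.066, 0.021; M̄R̄ = 0.5510 / 16 = 0.0344
UCL = X̄ + 3·M̄R̄/d₂ = 118.5736 + 3 × 0.0344 / 1.128 = 118.6652

118.665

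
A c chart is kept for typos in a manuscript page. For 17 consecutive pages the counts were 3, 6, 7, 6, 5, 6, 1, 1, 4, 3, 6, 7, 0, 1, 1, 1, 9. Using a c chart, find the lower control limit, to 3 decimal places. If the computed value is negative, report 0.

c̄ = (3 + 6 + 7 + 6 + 5 + 6 + 1 + 1 + 4 + 3 + 6 + 7 + 0 + 1 + 1 + 1 + 9) / 17 = 67 / 17 = 3.9412
LCL = c̄ − 3√c̄ = 3.9412 − 3 × 1.9852 = -2.0145 → 0 (cannot be negative)

0.000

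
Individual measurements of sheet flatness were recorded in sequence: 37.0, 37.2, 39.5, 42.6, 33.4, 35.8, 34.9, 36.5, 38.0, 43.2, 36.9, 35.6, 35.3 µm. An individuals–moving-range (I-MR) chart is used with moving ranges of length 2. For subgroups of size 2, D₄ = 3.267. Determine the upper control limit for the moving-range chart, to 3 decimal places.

Moving ranges: 0.2, 2.3, 3.1, 9.2, 2.4, 0.9, 1.6, 1.5, 5.2, 6.3, 1.3, 0.3; M̄R̄ = 34.3000 / 12 = 2.8583
UCL_MR = D₄·M̄R̄ = 3.267 × 2.8583 = 9.3382

9.338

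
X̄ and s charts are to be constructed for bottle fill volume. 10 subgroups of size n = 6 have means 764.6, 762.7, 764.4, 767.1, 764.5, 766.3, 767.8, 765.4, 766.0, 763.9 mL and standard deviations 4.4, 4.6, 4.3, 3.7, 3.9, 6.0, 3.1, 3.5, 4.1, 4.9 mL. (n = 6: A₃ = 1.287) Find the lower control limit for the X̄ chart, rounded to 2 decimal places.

X̄̄ = (764.6 + 762.7 + 764.4 + 767.1 + 764.5 + 766.3 + 767.8 + 765.4 + 766.0 + 763.9) / 10 = 765.2700
s̄ = (4.4 + 4.6 + 4.3 + 3.7 + 3.9 + 6.0 + 3.1 + 3.5 + 4.1 + 4.9) / 10 = 4.2500
LCL = X̄̄ − A₃·s̄ = 765.2700 − 1.287 × 4.2500 = 759.8003

759.80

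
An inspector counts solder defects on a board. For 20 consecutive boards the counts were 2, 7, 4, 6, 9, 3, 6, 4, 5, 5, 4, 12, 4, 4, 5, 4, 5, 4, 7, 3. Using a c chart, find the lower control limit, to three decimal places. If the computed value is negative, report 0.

0.000

c̄ = (2 + 7 + 4 + 6 + 9 + 3 + 6 + 4 + 5 + 5 + 4 + 12 + 4 + 4 + 5 + 4 + 5 + 4 + 7 + 3) / 20 = 103 / 20 = 5.1500
LCL = c̄ − 3√c̄ = 5.1500 − 3 × 2.2694 = -1.6581 → 0 (cannot be negative)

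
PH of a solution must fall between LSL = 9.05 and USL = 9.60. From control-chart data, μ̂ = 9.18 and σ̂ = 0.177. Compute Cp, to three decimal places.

0.518

Cp = (USL − LSL) / (6σ̂) = (9.60 − 9.05) / (6 × 0.177) = 0.5500 / 1.0620 = 0.5179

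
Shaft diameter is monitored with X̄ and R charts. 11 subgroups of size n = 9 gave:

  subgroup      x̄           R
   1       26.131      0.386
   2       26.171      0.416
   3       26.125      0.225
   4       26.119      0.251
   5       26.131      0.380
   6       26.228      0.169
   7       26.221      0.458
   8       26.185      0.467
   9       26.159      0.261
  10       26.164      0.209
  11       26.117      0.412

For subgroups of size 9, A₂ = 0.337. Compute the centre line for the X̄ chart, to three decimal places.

X̄̄ = (26.131 + 26.171 + 26.125 + 26.119 + 26.131 + 26.228 + 26.221 + 26.185 + 26.159 + 26.164 + 26.117) / 11 = 287.7510 / 11 = 26.1592
CL = X̄̄ = 26.1592

26.159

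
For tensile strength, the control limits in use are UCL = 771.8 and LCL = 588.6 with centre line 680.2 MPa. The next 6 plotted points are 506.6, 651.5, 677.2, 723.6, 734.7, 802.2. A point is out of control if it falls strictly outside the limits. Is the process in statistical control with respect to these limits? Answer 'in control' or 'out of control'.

out of control

Compare each point to [588.6, 771.8]: sample 1 = 506.6 < LCL; sample 6 = 802.2 > UCL.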